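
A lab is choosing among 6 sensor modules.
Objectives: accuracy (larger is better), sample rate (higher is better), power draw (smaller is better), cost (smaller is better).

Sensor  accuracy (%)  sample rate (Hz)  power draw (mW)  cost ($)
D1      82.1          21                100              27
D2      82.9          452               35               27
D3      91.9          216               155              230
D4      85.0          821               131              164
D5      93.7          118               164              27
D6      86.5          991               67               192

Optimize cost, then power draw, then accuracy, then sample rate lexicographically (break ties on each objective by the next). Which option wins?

D2

First minimize cost: best is 27, kept {D1, D2, D5}.
Then minimize power draw: best is 35, kept {D2}.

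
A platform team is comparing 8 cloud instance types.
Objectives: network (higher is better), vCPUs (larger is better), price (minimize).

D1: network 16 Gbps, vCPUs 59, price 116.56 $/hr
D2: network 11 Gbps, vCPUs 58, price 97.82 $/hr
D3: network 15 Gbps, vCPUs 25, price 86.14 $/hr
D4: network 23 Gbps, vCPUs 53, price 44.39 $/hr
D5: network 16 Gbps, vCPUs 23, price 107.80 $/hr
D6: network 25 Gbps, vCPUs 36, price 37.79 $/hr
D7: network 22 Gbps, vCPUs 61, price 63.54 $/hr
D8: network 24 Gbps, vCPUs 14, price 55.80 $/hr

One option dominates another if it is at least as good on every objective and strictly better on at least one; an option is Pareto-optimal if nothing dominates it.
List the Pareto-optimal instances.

D4, D6, D7

D1: dominated by D7 (network 22≥16, vCPUs 61≥59, price 63.54≤116.56).
D2: dominated by D7 (network 22≥11, vCPUs 61≥58, price 63.54≤97.82).
D3: dominated by D4 (network 23≥15, vCPUs 53≥25, price 44.39≤86.14).
D4: not dominated.
D5: dominated by D4 (network 23≥16, vCPUs 53≥23, price 44.39≤107.80).
D6: not dominated (best network).
D7: not dominated (best vCPUs).
D8: dominated by D6 (network 25≥24, vCPUs 36≥14, price 37.79≤55.80).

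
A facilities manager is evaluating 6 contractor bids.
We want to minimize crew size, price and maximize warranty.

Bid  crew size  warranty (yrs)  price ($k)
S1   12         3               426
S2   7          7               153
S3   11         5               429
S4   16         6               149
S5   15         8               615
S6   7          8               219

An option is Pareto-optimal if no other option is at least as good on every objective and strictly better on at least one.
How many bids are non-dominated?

3

S1: dominated by S2 (crew size 7≤12, warranty 7≥3, price 153≤426).
S2: not dominated.
S3: dominated by S2 (crew size 7≤11, warranty 7≥5, price 153≤429).
S4: not dominated (best price).
S5: dominated by S6 (crew size 7≤15, warranty 8≥8, price 219≤615).
S6: not dominated.
Pareto-optimal: S2, S4, S6 → 3.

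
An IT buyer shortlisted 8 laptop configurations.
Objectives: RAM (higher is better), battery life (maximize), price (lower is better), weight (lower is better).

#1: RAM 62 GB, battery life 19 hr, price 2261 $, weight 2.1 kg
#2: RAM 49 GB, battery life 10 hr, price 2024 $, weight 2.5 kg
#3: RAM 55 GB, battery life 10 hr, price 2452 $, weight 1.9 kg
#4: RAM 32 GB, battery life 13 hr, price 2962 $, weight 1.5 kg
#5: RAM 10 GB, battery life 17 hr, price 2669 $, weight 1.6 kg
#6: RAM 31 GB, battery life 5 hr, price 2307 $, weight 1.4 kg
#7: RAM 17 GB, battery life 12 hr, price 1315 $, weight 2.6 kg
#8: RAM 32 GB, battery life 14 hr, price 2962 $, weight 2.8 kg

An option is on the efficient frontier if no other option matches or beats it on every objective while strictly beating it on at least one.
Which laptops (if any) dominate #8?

#1

#1: RAM 62≥32, battery life 19≥14, price 2261≤2962, weight 2.1≤2.8 — dominates #8.
Others (#2, #3, #4, #5, #6, #7) are each worse than #8 on at least one objective.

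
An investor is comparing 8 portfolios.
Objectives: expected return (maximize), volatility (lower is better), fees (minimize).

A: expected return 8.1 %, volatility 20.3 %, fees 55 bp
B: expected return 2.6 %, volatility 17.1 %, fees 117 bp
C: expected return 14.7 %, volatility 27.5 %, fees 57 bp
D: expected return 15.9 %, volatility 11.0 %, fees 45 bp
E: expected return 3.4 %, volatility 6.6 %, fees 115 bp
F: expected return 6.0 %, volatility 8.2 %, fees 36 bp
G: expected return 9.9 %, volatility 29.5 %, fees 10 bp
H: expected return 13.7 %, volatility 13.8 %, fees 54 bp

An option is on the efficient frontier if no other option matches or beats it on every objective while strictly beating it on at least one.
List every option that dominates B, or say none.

D: expected return 15.9≥2.6, volatility 11.0≤17.1, fees 45≤117 — dominates B.
E: expected return 3.4≥2.6, volatility 6.6≤17.1, fees 115≤117 — dominates B.
F: expected return 6.0≥2.6, volatility 8.2≤17.1, fees 36≤117 — dominates B.
H: expected return 13.7≥2.6, volatility 13.8≤17.1, fees 54≤117 — dominates B.
Others (A, C, G) are each worse than B on at least one objective.

D, E, F, H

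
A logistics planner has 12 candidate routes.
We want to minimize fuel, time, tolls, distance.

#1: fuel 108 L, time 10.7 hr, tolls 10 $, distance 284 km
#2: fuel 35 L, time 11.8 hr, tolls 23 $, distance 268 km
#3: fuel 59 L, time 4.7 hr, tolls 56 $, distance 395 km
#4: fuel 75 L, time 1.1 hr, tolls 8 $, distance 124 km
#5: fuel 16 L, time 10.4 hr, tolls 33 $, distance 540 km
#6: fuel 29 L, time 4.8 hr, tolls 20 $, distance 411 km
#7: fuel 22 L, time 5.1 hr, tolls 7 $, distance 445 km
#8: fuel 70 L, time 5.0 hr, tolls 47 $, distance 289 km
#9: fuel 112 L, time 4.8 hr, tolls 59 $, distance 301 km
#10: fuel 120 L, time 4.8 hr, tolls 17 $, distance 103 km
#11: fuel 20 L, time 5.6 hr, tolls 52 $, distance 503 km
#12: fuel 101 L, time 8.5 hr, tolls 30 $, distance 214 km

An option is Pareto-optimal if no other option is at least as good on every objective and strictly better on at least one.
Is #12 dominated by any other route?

Yes

#4 vs #12: fuel 75≤101, time 1.1≤8.5, tolls 8≤30, distance 124≤214 — #4 is at least as good on every objective and strictly better on at least one, so #4 dominates #12.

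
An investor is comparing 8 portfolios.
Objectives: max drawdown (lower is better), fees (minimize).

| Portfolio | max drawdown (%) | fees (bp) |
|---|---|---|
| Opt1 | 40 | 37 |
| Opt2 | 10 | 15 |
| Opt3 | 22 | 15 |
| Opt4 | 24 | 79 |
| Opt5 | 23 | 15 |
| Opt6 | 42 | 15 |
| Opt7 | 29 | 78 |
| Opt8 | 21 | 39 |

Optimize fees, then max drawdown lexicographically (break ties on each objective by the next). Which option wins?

Opt2

First minimize fees: best is 15, kept {Opt2, Opt3, Opt5, Opt6}.
Then minimize max drawdown: best is 10, kept {Opt2}.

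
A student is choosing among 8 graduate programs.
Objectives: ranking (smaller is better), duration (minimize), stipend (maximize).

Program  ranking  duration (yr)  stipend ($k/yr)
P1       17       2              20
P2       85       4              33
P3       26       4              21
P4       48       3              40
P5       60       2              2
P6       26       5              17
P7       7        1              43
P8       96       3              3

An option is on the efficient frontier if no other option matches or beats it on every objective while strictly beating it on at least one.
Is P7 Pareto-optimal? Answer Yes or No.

Yes

P1: worse on ranking (17 vs 7).
P2: worse on ranking (85 vs 7).
P3: worse on ranking (26 vs 7).
P4: worse on ranking (48 vs 7).
P5: worse on ranking (60 vs 7).
P6: worse on ranking (26 vs 7).
P8: worse on ranking (96 vs 7).
No option is at least as good as P7 on every objective and strictly better on one.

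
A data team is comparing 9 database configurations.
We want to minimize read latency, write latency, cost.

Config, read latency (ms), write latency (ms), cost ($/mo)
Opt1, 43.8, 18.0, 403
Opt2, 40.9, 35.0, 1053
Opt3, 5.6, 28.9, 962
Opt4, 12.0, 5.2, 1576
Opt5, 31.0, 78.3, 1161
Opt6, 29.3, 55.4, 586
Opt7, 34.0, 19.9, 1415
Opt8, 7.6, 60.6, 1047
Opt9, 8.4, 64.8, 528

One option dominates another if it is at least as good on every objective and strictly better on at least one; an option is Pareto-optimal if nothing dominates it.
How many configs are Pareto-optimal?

Opt1: not dominated (best cost).
Opt2: dominated by Opt3 (read latency 5.6≤40.9, write latency 28.9≤35.0, cost 962≤1053).
Opt3: not dominated (best read latency).
Opt4: not dominated (best write latency).
Opt5: dominated by Opt3 (read latency 5.6≤31.0, write latency 28.9≤78.3, cost 962≤1161).
Opt6: not dominated.
Opt7: not dominated.
Opt8: dominated by Opt3 (read latency 5.6≤7.6, write latency 28.9≤60.6, cost 962≤1047).
Opt9: not dominated.
Pareto-optimal: Opt1, Opt3, Opt4, Opt6, Opt7, Opt9 → 6.

6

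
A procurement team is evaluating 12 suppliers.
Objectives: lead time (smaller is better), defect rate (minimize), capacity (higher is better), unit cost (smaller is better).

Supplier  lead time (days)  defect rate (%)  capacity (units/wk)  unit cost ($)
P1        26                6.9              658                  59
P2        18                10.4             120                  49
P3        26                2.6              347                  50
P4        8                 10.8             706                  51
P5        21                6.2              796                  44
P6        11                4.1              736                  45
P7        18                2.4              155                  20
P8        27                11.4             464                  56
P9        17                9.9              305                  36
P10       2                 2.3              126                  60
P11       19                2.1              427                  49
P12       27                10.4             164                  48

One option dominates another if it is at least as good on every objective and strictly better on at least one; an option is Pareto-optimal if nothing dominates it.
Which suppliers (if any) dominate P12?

P5, P6, P9

P5: lead time 21≤27, defect rate 6.2≤10.4, capacity 796≥164, unit cost 44≤48 — dominates P12.
P6: lead time 11≤27, defect rate 4.1≤10.4, capacity 736≥164, unit cost 45≤48 — dominates P12.
P9: lead time 17≤27, defect rate 9.9≤10.4, capacity 305≥164, unit cost 36≤48 — dominates P12.
Others (P1, P2, P3, P4, P7, P8, P10, P11) are each worse than P12 on at least one objective.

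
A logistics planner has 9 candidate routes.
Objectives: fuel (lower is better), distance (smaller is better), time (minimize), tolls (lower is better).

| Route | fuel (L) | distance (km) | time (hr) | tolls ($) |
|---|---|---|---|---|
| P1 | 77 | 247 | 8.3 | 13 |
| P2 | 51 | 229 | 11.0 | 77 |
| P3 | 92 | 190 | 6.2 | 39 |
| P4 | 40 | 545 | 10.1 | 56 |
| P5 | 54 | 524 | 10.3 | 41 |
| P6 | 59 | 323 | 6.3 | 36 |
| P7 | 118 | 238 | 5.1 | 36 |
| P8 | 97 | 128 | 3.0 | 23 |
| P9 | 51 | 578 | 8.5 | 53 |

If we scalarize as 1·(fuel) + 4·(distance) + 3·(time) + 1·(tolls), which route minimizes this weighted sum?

P1: 1·77 + 4·247 + 3·8.3 + 1·13 = 1102.9
P2: 1·51 + 4·229 + 3·11.0 + 1·77 = 1077.0
P3: 1·92 + 4·190 + 3·6.2 + 1·39 = 909.6
P4: 1·40 + 4·545 + 3·10.1 + 1·56 = 2306.3
P5: 1·54 + 4·524 + 3·10.3 + 1·41 = 2221.9
P6: 1·59 + 4·323 + 3·6.3 + 1·36 = 1405.9
P7: 1·118 + 4·238 + 3·5.1 + 1·36 = 1121.3
P8: 1·97 + 4·128 + 3·3.0 + 1·23 = 641.0
P9: 1·51 + 4·578 + 3·8.5 + 1·53 = 2441.5
Lowest: P8 at 641.0.

P8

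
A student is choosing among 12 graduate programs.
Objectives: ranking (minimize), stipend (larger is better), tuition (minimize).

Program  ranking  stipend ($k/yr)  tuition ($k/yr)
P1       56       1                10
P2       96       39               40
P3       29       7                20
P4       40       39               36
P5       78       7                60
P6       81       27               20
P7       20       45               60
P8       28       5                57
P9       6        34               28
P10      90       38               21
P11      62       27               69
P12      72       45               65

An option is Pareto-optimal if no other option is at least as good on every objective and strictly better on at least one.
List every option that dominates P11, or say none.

P4, P7, P9

P4: ranking 40≤62, stipend 39≥27, tuition 36≤69 — dominates P11.
P7: ranking 20≤62, stipend 45≥27, tuition 60≤69 — dominates P11.
P9: ranking 6≤62, stipend 34≥27, tuition 28≤69 — dominates P11.
Others (P1, P2, P3, P5, P6, P8, P10, P12) are each worse than P11 on at least one objective.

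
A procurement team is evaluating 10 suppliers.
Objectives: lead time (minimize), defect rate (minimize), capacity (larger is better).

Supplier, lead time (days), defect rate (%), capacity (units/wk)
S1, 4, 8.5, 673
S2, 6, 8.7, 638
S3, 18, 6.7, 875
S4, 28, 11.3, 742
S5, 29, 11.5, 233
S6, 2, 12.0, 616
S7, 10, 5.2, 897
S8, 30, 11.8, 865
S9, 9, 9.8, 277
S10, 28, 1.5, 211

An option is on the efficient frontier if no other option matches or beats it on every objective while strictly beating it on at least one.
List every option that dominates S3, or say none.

S7

S7: lead time 10≤18, defect rate 5.2≤6.7, capacity 897≥875 — dominates S3.
Others (S1, S2, S4, S5, S6, S8, S9, S10) are each worse than S3 on at least one objective.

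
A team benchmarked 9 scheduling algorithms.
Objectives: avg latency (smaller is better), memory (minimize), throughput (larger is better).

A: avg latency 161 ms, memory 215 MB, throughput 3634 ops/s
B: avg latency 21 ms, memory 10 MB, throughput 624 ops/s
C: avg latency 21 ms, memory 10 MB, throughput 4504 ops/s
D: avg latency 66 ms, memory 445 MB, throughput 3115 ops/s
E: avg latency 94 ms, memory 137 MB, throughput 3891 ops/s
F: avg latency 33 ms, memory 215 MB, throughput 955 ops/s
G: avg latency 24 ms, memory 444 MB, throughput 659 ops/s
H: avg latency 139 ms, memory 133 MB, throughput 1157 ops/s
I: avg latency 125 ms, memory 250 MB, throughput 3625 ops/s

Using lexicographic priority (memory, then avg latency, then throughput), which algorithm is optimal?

First minimize memory: best is 10, kept {B, C}.
Then minimize avg latency: best is 21, kept {B, C}.
Then maximize throughput: best is 4504, kept {C}.

C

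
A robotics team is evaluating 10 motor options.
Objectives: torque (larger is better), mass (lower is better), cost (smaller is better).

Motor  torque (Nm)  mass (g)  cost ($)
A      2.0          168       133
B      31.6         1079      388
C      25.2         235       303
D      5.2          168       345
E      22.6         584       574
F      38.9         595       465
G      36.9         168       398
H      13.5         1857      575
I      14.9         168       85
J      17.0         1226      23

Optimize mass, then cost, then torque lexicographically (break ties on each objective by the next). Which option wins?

I

First minimize mass: best is 168, kept {A, D, G, I}.
Then minimize cost: best is 85, kept {I}.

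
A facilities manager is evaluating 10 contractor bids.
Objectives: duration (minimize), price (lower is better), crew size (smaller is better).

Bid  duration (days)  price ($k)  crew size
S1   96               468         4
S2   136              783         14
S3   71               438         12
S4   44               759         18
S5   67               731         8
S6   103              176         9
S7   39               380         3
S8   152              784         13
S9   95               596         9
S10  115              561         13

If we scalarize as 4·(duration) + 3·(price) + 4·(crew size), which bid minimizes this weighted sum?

S1: 4·96 + 3·468 + 4·4 = 1804
S2: 4·136 + 3·783 + 4·14 = 2949
S3: 4·71 + 3·438 + 4·12 = 1646
S4: 4·44 + 3·759 + 4·18 = 2525
S5: 4·67 + 3·731 + 4·8 = 2493
S6: 4·103 + 3·176 + 4·9 = 976
S7: 4·39 + 3·380 + 4·3 = 1308
S8: 4·152 + 3·784 + 4·13 = 3012
S9: 4·95 + 3·596 + 4·9 = 2204
S10: 4·115 + 3·561 + 4·13 = 2195
Lowest: S6 at 976.

S6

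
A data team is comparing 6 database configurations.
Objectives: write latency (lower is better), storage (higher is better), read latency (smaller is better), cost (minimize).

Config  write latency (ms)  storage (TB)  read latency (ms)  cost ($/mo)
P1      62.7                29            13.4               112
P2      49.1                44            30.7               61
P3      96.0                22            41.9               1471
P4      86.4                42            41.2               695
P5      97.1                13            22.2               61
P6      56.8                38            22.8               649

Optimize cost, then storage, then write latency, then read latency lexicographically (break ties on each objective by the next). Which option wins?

First minimize cost: best is 61, kept {P2, P5}.
Then maximize storage: best is 44, kept {P2}.

P2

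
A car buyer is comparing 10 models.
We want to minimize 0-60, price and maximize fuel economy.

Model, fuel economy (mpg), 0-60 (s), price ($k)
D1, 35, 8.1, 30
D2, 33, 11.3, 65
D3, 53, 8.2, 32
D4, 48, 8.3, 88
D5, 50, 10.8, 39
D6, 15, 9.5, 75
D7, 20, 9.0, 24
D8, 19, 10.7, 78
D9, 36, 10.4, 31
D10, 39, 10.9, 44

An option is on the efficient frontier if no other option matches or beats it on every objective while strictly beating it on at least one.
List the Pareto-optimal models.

D1: not dominated (best 0-60).
D2: dominated by D1 (fuel economy 35≥33, 0-60 8.1≤11.3, price 30≤65).
D3: not dominated (best fuel economy).
D4: dominated by D3 (fuel economy 53≥48, 0-60 8.2≤8.3, price 32≤88).
D5: dominated by D3 (fuel economy 53≥50, 0-60 8.2≤10.8, price 32≤39).
D6: dominated by D1 (fuel economy 35≥15, 0-60 8.1≤9.5, price 30≤75).
D7: not dominated (best price).
D8: dominated by D1 (fuel economy 35≥19, 0-60 8.1≤10.7, price 30≤78).
D9: not dominated.
D10: dominated by D3 (fuel economy 53≥39, 0-60 8.2≤10.9, price 32≤44).

D1, D3, D7, D9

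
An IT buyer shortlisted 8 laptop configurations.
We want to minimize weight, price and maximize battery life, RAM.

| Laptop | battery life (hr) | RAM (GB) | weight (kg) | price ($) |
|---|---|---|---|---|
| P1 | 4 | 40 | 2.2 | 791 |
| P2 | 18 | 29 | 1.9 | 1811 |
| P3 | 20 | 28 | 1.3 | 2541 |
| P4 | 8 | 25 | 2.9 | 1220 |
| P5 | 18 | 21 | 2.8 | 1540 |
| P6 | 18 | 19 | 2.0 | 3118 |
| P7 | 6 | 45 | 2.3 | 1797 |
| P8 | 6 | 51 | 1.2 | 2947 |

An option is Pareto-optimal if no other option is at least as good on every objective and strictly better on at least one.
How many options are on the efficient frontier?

P1: not dominated (best price).
P2: not dominated.
P3: not dominated (best battery life).
P4: not dominated.
P5: not dominated.
P6: dominated by P2 (battery life 18≥18, RAM 29≥19, weight 1.9≤2.0, price 1811≤3118).
P7: not dominated.
P8: not dominated (best RAM).
Pareto-optimal: P1, P2, P3, P4, P5, P7, P8 → 7.

7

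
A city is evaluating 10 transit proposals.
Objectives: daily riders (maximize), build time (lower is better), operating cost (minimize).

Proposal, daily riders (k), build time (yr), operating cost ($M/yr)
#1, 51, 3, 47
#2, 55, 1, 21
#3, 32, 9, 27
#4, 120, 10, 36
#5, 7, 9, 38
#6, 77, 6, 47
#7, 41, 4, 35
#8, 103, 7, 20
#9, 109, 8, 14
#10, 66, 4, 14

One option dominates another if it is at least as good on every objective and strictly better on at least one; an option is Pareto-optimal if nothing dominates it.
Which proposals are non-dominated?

#2, #4, #6, #8, #9, #10

#1: dominated by #2 (daily riders 55≥51, build time 1≤3, operating cost 21≤47).
#2: not dominated (best build time).
#3: dominated by #2 (daily riders 55≥32, build time 1≤9, operating cost 21≤27).
#4: not dominated (best daily riders).
#5: dominated by #2 (daily riders 55≥7, build time 1≤9, operating cost 21≤38).
#6: not dominated.
#7: dominated by #2 (daily riders 55≥41, build time 1≤4, operating cost 21≤35).
#8: not dominated.
#9: not dominated.
#10: not dominated.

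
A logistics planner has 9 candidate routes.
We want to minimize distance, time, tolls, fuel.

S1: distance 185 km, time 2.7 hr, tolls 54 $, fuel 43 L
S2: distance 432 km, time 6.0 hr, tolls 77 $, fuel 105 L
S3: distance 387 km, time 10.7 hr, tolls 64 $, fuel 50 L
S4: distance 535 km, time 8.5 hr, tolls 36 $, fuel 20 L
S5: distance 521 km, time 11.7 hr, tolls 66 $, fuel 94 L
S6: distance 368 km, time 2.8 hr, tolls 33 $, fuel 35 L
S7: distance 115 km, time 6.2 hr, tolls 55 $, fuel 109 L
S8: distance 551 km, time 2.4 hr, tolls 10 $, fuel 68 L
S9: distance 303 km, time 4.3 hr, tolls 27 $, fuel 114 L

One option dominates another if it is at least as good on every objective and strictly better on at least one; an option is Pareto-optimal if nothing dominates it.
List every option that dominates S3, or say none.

S1, S6

S1: distance 185≤387, time 2.7≤10.7, tolls 54≤64, fuel 43≤50 — dominates S3.
S6: distance 368≤387, time 2.8≤10.7, tolls 33≤64, fuel 35≤50 — dominates S3.
Others (S2, S4, S5, S7, S8, S9) are each worse than S3 on at least one objective.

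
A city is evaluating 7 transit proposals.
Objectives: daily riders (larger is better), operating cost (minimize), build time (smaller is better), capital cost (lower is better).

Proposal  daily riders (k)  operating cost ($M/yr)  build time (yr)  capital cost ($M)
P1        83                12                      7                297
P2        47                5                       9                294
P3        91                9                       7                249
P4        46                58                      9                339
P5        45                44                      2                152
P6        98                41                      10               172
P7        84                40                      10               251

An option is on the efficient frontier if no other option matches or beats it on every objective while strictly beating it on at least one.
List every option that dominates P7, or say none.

P3

P3: daily riders 91≥84, operating cost 9≤40, build time 7≤10, capital cost 249≤251 — dominates P7.
Others (P1, P2, P4, P5, P6) are each worse than P7 on at least one objective.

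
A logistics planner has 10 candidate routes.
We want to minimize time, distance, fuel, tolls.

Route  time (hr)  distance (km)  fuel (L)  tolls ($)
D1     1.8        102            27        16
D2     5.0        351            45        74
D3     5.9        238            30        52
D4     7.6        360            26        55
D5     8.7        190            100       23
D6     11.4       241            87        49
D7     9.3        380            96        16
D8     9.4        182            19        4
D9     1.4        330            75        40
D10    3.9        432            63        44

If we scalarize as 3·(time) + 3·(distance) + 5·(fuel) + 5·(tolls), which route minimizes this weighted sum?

D1

D1: 3·1.8 + 3·102 + 5·27 + 5·16 = 526.4
D2: 3·5.0 + 3·351 + 5·45 + 5·74 = 1663.0
D3: 3·5.9 + 3·238 + 5·30 + 5·52 = 1141.7
D4: 3·7.6 + 3·360 + 5·26 + 5·55 = 1507.8
D5: 3·8.7 + 3·190 + 5·100 + 5·23 = 1211.1
D6: 3·11.4 + 3·241 + 5·87 + 5·49 = 1437.2
D7: 3·9.3 + 3·380 + 5·96 + 5·16 = 1727.9
D8: 3·9.4 + 3·182 + 5·19 + 5·4 = 689.2
D9: 3·1.4 + 3·330 + 5·75 + 5·40 = 1569.2
D10: 3·3.9 + 3·432 + 5·63 + 5·44 = 1842.7
Lowest: D1 at 526.4.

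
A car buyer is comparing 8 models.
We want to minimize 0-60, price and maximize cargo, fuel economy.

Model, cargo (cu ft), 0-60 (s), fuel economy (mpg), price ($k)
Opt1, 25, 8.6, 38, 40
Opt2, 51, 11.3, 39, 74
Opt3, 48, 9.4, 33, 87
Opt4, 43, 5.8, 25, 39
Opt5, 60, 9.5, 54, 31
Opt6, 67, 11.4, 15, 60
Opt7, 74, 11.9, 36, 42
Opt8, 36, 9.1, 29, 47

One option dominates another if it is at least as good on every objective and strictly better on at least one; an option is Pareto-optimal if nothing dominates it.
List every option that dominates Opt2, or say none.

Opt5: cargo 60≥51, 0-60 9.5≤11.3, fuel economy 54≥39, price 31≤74 — dominates Opt2.
Others (Opt1, Opt3, Opt4, Opt6, Opt7, Opt8) are each worse than Opt2 on at least one objective.

Opt5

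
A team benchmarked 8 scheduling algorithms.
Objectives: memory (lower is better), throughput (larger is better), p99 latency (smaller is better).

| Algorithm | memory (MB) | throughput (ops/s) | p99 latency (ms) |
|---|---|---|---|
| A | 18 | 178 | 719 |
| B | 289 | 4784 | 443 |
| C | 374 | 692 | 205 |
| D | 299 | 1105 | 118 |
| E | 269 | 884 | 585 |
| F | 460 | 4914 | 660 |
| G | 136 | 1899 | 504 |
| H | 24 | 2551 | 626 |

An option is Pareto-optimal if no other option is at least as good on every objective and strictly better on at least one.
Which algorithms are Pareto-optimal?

A, B, D, F, G, H

A: not dominated (best memory).
B: not dominated.
C: dominated by D (memory 299≤374, throughput 1105≥692, p99 latency 118≤205).
D: not dominated (best p99 latency).
E: dominated by G (memory 136≤269, throughput 1899≥884, p99 latency 504≤585).
F: not dominated (best throughput).
G: not dominated.
H: not dominated.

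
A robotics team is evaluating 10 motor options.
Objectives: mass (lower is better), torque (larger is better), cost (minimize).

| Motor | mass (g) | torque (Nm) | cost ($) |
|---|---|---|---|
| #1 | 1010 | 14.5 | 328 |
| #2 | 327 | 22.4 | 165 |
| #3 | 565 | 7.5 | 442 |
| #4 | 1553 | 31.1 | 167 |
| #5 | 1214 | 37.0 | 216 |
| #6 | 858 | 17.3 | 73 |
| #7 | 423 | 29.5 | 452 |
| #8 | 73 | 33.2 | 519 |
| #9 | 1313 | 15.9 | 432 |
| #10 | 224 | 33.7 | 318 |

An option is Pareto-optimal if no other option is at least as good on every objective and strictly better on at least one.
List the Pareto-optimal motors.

#1: dominated by #2 (mass 327≤1010, torque 22.4≥14.5, cost 165≤328).
#2: not dominated.
#3: dominated by #2 (mass 327≤565, torque 22.4≥7.5, cost 165≤442).
#4: not dominated.
#5: not dominated (best torque).
#6: not dominated (best cost).
#7: dominated by #10 (mass 224≤423, torque 33.7≥29.5, cost 318≤452).
#8: not dominated (best mass).
#9: dominated by #2 (mass 327≤1313, torque 22.4≥15.9, cost 165≤432).
#10: not dominated.

#2, #4, #5, #6, #8, #10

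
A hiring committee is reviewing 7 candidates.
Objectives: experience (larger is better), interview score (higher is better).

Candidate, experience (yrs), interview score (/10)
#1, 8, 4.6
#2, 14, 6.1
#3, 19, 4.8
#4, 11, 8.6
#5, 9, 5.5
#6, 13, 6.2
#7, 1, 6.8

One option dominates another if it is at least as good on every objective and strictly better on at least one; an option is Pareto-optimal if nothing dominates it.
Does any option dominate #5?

#2 vs #5: experience 14≥9, interview score 6.1≥5.5 — #2 is at least as good on every objective and strictly better on at least one, so #2 dominates #5.

Yes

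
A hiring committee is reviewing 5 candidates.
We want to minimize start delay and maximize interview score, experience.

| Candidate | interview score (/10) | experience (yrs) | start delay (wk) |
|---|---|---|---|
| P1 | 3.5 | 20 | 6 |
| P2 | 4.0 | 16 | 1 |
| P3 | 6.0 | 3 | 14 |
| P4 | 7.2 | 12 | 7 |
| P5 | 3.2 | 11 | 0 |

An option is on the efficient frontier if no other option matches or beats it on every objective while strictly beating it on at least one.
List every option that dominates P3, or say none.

P4

P4: interview score 7.2≥6.0, experience 12≥3, start delay 7≤14 — dominates P3.
Others (P1, P2, P5) are each worse than P3 on at least one objective.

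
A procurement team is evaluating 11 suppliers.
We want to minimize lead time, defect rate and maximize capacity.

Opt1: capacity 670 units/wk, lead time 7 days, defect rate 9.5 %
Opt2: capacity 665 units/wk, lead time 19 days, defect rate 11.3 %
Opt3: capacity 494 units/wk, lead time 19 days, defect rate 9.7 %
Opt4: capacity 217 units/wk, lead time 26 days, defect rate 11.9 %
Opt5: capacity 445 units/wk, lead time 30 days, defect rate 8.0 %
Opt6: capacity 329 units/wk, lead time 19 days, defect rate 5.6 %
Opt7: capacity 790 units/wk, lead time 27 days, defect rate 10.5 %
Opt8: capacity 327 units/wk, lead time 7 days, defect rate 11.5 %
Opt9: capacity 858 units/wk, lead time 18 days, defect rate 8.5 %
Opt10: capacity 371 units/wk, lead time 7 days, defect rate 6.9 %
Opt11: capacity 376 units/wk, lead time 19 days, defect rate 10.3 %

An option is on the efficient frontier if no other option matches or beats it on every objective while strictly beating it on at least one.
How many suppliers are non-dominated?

5

Opt1: not dominated.
Opt2: dominated by Opt1 (capacity 670≥665, lead time 7≤19, defect rate 9.5≤11.3).
Opt3: dominated by Opt1 (capacity 670≥494, lead time 7≤19, defect rate 9.5≤9.7).
Opt4: dominated by Opt1 (capacity 670≥217, lead time 7≤26, defect rate 9.5≤11.9).
Opt5: not dominated.
Opt6: not dominated (best defect rate).
Opt7: dominated by Opt9 (capacity 858≥790, lead time 18≤27, defect rate 8.5≤10.5).
Opt8: dominated by Opt1 (capacity 670≥327, lead time 7≤7, defect rate 9.5≤11.5).
Opt9: not dominated (best capacity).
Opt10: not dominated.
Opt11: dominated by Opt1 (capacity 670≥376, lead time 7≤19, defect rate 9.5≤10.3).
Pareto-optimal: Opt1, Opt5, Opt6, Opt9, Opt10 → 5.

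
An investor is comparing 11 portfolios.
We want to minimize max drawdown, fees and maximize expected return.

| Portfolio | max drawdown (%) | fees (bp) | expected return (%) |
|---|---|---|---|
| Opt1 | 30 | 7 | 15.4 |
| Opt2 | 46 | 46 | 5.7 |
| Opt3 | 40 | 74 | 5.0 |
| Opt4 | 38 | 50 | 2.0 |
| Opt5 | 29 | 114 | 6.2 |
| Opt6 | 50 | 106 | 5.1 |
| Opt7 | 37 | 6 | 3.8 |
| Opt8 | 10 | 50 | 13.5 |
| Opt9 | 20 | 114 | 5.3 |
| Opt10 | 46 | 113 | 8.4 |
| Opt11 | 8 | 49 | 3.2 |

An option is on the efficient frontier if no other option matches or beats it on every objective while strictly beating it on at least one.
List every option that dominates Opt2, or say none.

Opt1

Opt1: max drawdown 30≤46, fees 7≤46, expected return 15.4≥5.7 — dominates Opt2.
Others (Opt3, Opt4, Opt5, Opt6, Opt7, Opt8, Opt9, Opt10, Opt11) are each worse than Opt2 on at least one objective.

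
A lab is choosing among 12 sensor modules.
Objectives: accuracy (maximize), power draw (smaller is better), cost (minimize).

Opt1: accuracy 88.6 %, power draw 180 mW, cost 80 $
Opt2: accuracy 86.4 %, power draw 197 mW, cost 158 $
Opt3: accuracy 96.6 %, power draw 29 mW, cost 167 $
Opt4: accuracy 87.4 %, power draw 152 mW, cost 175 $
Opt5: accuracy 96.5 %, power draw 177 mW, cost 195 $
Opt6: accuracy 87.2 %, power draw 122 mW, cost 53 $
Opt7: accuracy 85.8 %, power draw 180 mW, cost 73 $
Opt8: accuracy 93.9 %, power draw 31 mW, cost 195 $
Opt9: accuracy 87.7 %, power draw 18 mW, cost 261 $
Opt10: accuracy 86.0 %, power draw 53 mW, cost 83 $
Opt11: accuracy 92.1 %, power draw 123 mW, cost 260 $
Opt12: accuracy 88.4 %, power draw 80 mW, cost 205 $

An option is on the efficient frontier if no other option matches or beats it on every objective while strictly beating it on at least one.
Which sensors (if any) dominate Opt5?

Opt3

Opt3: accuracy 96.6≥96.5, power draw 29≤177, cost 167≤195 — dominates Opt5.
Others (Opt1, Opt2, Opt4, Opt6, Opt7, Opt8, Opt9, Opt10, Opt11, Opt12) are each worse than Opt5 on at least one objective.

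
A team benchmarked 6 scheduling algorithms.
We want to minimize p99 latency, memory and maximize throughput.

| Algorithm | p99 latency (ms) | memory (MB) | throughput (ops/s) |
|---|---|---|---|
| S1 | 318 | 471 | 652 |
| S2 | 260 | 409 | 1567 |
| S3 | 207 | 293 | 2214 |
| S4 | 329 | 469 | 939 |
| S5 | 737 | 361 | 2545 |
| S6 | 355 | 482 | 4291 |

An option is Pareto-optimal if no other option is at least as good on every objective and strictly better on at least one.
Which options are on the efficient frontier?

S1: dominated by S2 (p99 latency 260≤318, memory 409≤471, throughput 1567≥652).
S2: dominated by S3 (p99 latency 207≤260, memory 293≤409, throughput 2214≥1567).
S3: not dominated (best p99 latency).
S4: dominated by S2 (p99 latency 260≤329, memory 409≤469, throughput 1567≥939).
S5: not dominated.
S6: not dominated (best throughput).

S3, S5, S6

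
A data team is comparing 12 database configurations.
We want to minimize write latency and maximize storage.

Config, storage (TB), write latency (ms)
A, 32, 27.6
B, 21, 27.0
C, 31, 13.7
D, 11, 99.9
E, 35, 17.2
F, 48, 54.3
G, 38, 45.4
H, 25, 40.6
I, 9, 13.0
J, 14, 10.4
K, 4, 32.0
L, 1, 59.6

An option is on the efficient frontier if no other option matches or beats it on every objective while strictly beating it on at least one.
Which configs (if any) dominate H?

A: storage 32≥25, write latency 27.6≤40.6 — dominates H.
C: storage 31≥25, write latency 13.7≤40.6 — dominates H.
E: storage 35≥25, write latency 17.2≤40.6 — dominates H.
Others (B, D, F, G, I, J, K, L) are each worse than H on at least one objective.

A, C, E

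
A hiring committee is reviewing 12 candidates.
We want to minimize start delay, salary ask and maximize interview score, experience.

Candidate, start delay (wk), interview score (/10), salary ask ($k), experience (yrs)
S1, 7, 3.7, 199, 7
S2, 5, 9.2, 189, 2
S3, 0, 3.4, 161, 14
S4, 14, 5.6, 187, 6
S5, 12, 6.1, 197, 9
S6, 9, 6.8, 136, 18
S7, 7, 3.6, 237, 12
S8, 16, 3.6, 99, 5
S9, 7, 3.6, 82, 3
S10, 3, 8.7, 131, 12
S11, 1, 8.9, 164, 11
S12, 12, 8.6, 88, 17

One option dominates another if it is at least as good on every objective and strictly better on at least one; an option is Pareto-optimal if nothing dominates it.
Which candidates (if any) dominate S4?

S6, S10, S11, S12

S6: start delay 9≤14, interview score 6.8≥5.6, salary ask 136≤187, experience 18≥6 — dominates S4.
S10: start delay 3≤14, interview score 8.7≥5.6, salary ask 131≤187, experience 12≥6 — dominates S4.
S11: start delay 1≤14, interview score 8.9≥5.6, salary ask 164≤187, experience 11≥6 — dominates S4.
S12: start delay 12≤14, interview score 8.6≥5.6, salary ask 88≤187, experience 17≥6 — dominates S4.
Others (S1, S2, S3, S5, S7, S8, S9) are each worse than S4 on at least one objective.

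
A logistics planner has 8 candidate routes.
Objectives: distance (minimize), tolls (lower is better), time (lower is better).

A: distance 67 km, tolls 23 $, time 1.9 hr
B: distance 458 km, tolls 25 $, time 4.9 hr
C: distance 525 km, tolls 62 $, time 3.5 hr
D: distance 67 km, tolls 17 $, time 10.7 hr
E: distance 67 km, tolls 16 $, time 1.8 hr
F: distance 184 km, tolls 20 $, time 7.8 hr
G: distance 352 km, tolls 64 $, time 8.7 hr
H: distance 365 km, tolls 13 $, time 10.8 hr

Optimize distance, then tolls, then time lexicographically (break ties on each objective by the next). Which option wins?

First minimize distance: best is 67, kept {A, D, E}.
Then minimize tolls: best is 16, kept {E}.

E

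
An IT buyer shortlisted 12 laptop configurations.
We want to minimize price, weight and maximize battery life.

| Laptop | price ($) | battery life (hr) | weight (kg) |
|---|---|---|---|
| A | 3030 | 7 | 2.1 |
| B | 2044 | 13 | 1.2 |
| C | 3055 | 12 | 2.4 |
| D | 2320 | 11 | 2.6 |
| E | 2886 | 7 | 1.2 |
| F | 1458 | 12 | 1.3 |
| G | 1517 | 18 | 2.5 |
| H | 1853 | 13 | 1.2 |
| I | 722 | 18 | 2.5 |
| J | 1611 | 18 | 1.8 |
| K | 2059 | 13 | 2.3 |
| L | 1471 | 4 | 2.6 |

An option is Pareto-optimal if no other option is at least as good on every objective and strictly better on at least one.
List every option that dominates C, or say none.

B: price 2044≤3055, battery life 13≥12, weight 1.2≤2.4 — dominates C.
F: price 1458≤3055, battery life 12≥12, weight 1.3≤2.4 — dominates C.
H: price 1853≤3055, battery life 13≥12, weight 1.2≤2.4 — dominates C.
J: price 1611≤3055, battery life 18≥12, weight 1.8≤2.4 — dominates C.
K: price 2059≤3055, battery life 13≥12, weight 2.3≤2.4 — dominates C.
Others (A, D, E, G, I, L) are each worse than C on at least one objective.

B, F, H, J, K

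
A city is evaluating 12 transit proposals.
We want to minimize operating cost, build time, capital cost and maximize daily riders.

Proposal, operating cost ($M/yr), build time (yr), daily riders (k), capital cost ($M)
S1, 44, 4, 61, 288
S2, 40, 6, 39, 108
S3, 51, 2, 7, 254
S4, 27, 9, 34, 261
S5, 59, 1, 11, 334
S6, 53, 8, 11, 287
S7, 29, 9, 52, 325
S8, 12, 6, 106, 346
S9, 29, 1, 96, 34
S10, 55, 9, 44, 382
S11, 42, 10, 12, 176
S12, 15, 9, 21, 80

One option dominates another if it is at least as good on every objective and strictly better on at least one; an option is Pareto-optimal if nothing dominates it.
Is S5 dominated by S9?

S9 vs S5: operating cost 29≤59, build time 1≤1, daily riders 96≥11, capital cost 34≤334 — S9 is at least as good on every objective with at least one strict improvement.

Yes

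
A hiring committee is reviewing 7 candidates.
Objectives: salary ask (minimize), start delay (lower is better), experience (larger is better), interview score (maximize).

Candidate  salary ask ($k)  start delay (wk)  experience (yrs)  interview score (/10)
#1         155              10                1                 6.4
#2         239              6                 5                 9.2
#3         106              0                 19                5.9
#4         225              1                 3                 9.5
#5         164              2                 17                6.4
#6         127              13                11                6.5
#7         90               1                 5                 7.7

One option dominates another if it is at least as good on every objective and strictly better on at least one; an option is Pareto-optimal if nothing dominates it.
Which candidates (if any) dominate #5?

none

#1: worse on start delay (10 vs 2).
#2: worse on salary ask (239 vs 164).
#3: worse on interview score (5.9 vs 6.4).
#4: worse on salary ask (225 vs 164).
#6: worse on start delay (13 vs 2).
#7: worse on experience (5 vs 17).
No option dominates #5.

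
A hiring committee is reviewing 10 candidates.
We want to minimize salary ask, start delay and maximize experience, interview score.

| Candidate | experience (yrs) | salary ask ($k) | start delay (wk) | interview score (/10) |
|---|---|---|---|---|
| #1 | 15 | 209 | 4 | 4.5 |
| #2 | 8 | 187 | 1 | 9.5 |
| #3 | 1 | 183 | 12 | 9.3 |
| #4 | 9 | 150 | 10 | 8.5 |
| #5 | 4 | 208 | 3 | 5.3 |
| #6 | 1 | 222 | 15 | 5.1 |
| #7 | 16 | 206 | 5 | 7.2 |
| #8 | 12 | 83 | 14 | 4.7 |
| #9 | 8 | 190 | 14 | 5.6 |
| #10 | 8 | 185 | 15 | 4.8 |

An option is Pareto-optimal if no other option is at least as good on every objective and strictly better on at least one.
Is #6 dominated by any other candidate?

Yes

#2 vs #6: experience 8≥1, salary ask 187≤222, start delay 1≤15, interview score 9.5≥5.1 — #2 is at least as good on every objective and strictly better on at least one, so #2 dominates #6.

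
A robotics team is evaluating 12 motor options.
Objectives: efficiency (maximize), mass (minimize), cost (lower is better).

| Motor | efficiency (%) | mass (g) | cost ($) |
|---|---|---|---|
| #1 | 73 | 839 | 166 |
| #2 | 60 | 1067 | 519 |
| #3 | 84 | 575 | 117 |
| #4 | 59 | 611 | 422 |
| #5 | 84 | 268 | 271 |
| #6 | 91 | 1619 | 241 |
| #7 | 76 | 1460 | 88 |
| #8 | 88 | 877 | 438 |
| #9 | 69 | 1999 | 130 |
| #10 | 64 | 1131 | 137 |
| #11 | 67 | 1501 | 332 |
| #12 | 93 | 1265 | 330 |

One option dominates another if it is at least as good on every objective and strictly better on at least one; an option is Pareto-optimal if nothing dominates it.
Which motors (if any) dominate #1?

#3: efficiency 84≥73, mass 575≤839, cost 117≤166 — dominates #1.
Others (#2, #4, #5, #6, #7, #8, #9, #10, #11, #12) are each worse than #1 on at least one objective.

#3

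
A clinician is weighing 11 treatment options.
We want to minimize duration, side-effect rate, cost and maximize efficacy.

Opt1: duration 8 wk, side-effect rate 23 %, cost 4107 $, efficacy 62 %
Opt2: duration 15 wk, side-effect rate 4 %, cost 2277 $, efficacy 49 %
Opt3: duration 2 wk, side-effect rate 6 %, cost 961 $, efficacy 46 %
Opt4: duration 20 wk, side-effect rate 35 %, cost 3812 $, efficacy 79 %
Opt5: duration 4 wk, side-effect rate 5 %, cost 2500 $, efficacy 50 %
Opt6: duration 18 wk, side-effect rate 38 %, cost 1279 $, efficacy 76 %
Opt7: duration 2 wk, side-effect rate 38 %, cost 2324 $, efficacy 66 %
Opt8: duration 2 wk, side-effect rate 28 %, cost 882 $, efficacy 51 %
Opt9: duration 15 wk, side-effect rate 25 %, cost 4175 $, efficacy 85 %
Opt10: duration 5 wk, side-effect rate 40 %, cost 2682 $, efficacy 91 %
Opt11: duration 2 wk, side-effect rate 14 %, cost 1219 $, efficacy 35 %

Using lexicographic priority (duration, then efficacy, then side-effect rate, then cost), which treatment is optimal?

First minimize duration: best is 2, kept {Opt3, Opt7, Opt8, Opt11}.
Then maximize efficacy: best is 66, kept {Opt7}.

Opt7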